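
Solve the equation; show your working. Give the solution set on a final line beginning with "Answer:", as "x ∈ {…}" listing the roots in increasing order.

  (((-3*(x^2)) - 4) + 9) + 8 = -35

Step 1. [(((-3*(x^2)) - 4) + 9) + 8 = -35] 8 comes off first (subtract 8), so sub: ((-3*(x^2)) - 4) + 9 = -43.
Step 2. [((-3*(x^2)) - 4) + 9 = -43] 9 comes off first (subtract 9) ⇒ sub: (-3*(x^2)) - 4 = -52.
Step 3. [(-3*(x^2)) - 4 = -52] -4 is outermost — add 4 both sides ⇒ sub: -3*(x^2) = -48.
Step 4. [-3*(x^2) = -48] leading coefficient -3: divide by -3. So div: x^2 = 16.
Step 5. [x^2 = 16] √ both sides: 16 ≥ 0 gives two branches, so sqrt: x = 4 or -4.

Answer: x ∈ {-4, 4}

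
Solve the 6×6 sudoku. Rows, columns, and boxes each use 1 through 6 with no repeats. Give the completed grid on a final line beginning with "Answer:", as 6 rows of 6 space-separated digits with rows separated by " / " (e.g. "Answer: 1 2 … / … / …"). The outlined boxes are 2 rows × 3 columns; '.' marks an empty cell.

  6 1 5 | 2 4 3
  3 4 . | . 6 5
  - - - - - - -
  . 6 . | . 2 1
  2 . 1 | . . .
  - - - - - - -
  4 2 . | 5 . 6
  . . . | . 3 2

Step 1. [r6c4∈{1,4}] in row 6, 4 fits only at r6c4 ⇒ r6c4=4.
Step 2. [r4c2∈{3,5}] in col 2, 3 fits only at r4c2, so r4c2=3.
Step 3. [r6c2∈{5}] only 5 remains possible at r6c2 ⇒ r6c2=5.
Step 4. [r4c6∈{4}] only 4 remains possible at r4c6. So r4c6=4.
Step 5. [r3c3∈{4}] r3c3 has the single candidate 4 ⇒ r3c3=4.
Step 6. [r4c5∈{5}] r4c5 is down to just 5, so r4c5=5.
Step 7. [r6c1∈{1}] r6c1 is down to just 1. So r6c1=1.
Step 8. [r3c1∈{5}] only 5 remains possible at r3c1 ⇒ r3c1=5.
Step 9. [r3c4∈{3}] r3c4 has the single candidate 3, so r3c4=3.
Step 10. [r5c3∈{3}] nothing but 3 survives at r5c3 ⇒ r5c3=3.
Step 11. [r2c3∈{2}] r2c3's peers cover all but 2, so r2c3=2.
Step 12. [r2c4∈{1}] only 1 remains possible at r2c4. So r2c4=1.
Step 13. [r4c4∈{6}] r4c4's peers cover all but 6 ⇒ r4c4=6.
Step 14. [r6c3∈{6}] r6c3 has the single candidate 6, so r6c3=6.
Step 15. [r5c5∈{1}] r5c5's peers cover all but 1, so r5c5=1.

Answer: 6 1 5 2 4 3 / 3 4 2 1 6 5 / 5 6 4 3 2 1 / 2 3 1 6 5 4 / 4 2 3 5 1 6 / 1 5 6 4 3 2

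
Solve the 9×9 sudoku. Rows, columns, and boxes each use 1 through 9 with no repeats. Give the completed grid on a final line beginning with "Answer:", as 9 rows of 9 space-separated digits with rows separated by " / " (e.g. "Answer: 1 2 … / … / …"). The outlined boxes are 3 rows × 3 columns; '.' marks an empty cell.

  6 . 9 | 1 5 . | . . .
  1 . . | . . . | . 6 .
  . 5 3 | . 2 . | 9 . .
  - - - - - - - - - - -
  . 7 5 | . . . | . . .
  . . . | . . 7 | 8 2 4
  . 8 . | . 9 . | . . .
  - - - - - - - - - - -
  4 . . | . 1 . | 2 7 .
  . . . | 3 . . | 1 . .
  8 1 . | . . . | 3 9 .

Step 1. [r7c3∈{6}] nothing but 6 survives at r7c3. So r7c3=6.
Step 2. [r2c3∈{2,4,7,8}] col 3 places 8 nowhere but r2c3 ⇒ r2c3=8.
Step 3. [r4c7∈{6}] r4c7 has the single candidate 6 ⇒ r4c7=6.
Step 4. [r8c8∈{4,5,8}] r8c8 is the only open cell in box 9 admitting 4 ⇒ r8c8=4.
Step 5. [r6c8∈{1,3,5}] 5 has one home in col 8: r6c8 ⇒ r6c8=5.
Step 6. [r8c1∈{2,5,7,9}] across col 1, 5 lands solely at r8c1, so r8c1=5.
Step 7. [r6c3∈{1,2,4}] col 3 places 4 nowhere but r6c3 ⇒ r6c3=4.
Step 8. [r5c2∈{3,6,9}] r5c2 is the only open cell in col 2 admitting 6 ⇒ r5c2=6.
Step 9. [r5c5∈{3}] r5c5 is down to just 3, so r5c5=3.
Step 10. [r4c9∈{1,3,9}] 9 has one home in col 9: r4c9. So r4c9=9.
Step 11. [r2c7∈{4,5,7}] in col 7, 5 fits only at r2c7. So r2c7=5.
Step 12. [r1c7∈{4,7}] across col 7, 4 lands solely at r1c7, so r1c7=4.
Step 13. [r1c9∈{2,3,7,8}] row 1 places 7 nowhere but r1c9, so r1c9=7.
Step 14. [r2c2∈{2,4}] r2c2 is the only open cell in col 2 admitting 4 ⇒ r2c2=4.
Step 15. [r2c5∈{7}] r2c5 is down to just 7, so r2c5=7.
Step 16. [r9c4∈{2,4,5,6,7}] col 4 places 7 nowhere but r9c4 ⇒ r9c4=7.
Step 17. [r9c3∈{2}] r9c3 is down to just 2. So r9c3=2.
Step 18. [r8c6∈{2,6,8,9}] in row 8, 2 fits only at r8c6. So r8c6=2.
Step 19. [r2c4∈{9}] r2c4 is down to just 9 ⇒ r2c4=9.
Step 20. [r7c6∈{5,8,9}] col 6 places 9 nowhere but r7c6, so r7c6=9.
Step 21. [r9c6∈{4,5,6}] 5 has one home in col 6: r9c6. So r9c6=5.
Step 22. [r7c4∈{8}] only 8 remains possible at r7c4. So r7c4=8.
Step 23. [r4c5∈{4,8}] 8 has one home in col 5: r4c5 ⇒ r4c5=8.
Step 24. [r2c6∈{3}] r2c6 is down to just 3, so r2c6=3.
Step 25. [r6c9∈{1,3}] col 9 places 3 nowhere but r6c9 ⇒ r6c9=3.
Step 26. [r1c6∈{8}] nothing but 8 survives at r1c6. So r1c6=8.
Step 27. [r8c9∈{6,8}] in row 8, 8 fits only at r8c9. So r8c9=8.
Step 28. [r6c1∈{2}] only 2 remains possible at r6c1, so r6c1=2.
Step 29. [r6c6∈{1,6}] in row 6, 1 fits only at r6c6, so r6c6=1.
Step 30. [r4c6∈{4}] only 4 remains possible at r4c6, so r4c6=4.
Step 31. [r3c8∈{1,8}] in row 3, 8 fits only at r3c8 ⇒ r3c8=8.
Step 32. [r3c6∈{6}] nothing but 6 survives at r3c6 ⇒ r3c6=6.
Step 33. [r8c5∈{6}] nothing but 6 survives at r8c5 ⇒ r8c5=6.
Step 34. [r4c8∈{1}] only 1 remains possible at r4c8 ⇒ r4c8=1.
Step 35. [r7c2∈{3}] r7c2's peers cover all but 3 ⇒ r7c2=3.
Step 36. [r3c9∈{1}] r3c9's peers cover all but 1, so r3c9=1.
Step 37. [r2c9∈{2}] r2c9's peers cover all but 2, so r2c9=2.
Step 38. [r9c9∈{6}] r9c9's peers cover all but 6, so r9c9=6.
Step 39. [r8c2∈{9}] only 9 remains possible at r8c2, so r8c2=9.
Step 40. [r3c4∈{4}] r3c4's peers cover all but 4, so r3c4=4.
Step 41. [r6c7∈{7}] r6c7's peers cover all but 7, so r6c7=7.
Step 42. [r5c1∈{9}] r5c1 has the single candidate 9, so r5c1=9.
Step 43. [r6c4∈{6}] r6c4's peers cover all but 6. So r6c4=6.
Step 44. [r9c5∈{4}] r9c5's peers cover all but 4 ⇒ r9c5=4.
Step 45. [r3c1∈{7}] only 7 remains possible at r3c1. So r3c1=7.
Step 46. [r1c8∈{3}] only 3 remains possible at r1c8, so r1c8=3.
Step 47. [r5c4∈{5}] r5c4 is down to just 5 ⇒ r5c4=5.
Step 48. [r1c2∈{2}] only 2 remains possible at r1c2 ⇒ r1c2=2.
Step 49. [r5c3∈{1}] nothing but 1 survives at r5c3. So r5c3=1.
Step 50. [r8c3∈{7}] r8c3's peers cover all but 7. So r8c3=7.
Step 51. [r4c4∈{2}] r4c4 has the single candidate 2 ⇒ r4c4=2.
Step 52. [r4c1∈{3}] nothing but 3 survives at r4c1 ⇒ r4c1=3.
Step 53. [r7c9∈{5}] r7c9 has the single candidate 5. So r7c9=5.

Answer: 6 2 9 1 5 8 4 3 7 / 1 4 8 9 7 3 5 6 2 / 7 5 3 4 2 6 9 8 1 / 3 7 5 2 8 4 6 1 9 / 9 6 1 5 3 7 8 2 4 / 2 8 4 6 9 1 7 5 3 / 4 3 6 8 1 9 2 7 5 / 5 9 7 3 6 2 1 4 8 / 8 1 2 7 4 5 3 9 6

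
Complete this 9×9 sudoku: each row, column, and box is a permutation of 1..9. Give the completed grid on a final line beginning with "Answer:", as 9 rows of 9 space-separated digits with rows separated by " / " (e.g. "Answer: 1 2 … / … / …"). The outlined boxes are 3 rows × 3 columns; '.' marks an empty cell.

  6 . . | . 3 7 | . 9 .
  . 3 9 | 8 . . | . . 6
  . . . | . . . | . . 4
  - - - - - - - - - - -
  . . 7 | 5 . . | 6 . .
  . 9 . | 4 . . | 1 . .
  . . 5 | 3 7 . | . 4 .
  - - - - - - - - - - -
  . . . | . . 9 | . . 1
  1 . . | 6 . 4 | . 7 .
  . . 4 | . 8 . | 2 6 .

Step 1. [r1c2∈{1,2,4,5,8}] row 1 places 4 nowhere but r1c2, so r1c2=4.
Step 2. [r9c6∈{1,3,5}] in col 6, 3 fits only at r9c6, so r9c6=3.
Step 3. [r4c5∈{1,2,9}] in box 5, 9 fits only at r4c5 ⇒ r4c5=9.
Step 4. [r5c9∈{2,3,5,7,8}] 7 has one home in row 5: r5c9. So r5c9=7.
Step 5. [r5c8∈{2,3,5,8}] r5c8 is the only open cell in row 5 admitting 5, so r5c8=5.
Step 6. [r7c7∈{3,4,5,8}] in row 7, 4 fits only at r7c7 ⇒ r7c7=4.
Step 7. [r4c1∈{2,3,4,8}] 4 has one home in row 4: r4c1. So r4c1=4.
Step 8. [r2c5∈{1,2,4,5}] row 2 places 4 nowhere but r2c5. So r2c5=4.
Step 9. [r3c5∈{1,2,5,6}] 1 has one home in col 5: r3c5. So r3c5=1.
Step 10. [r1c4∈{2}] r1c4's peers cover all but 2. So r1c4=2.
Step 11. [r5c5∈{2,6}] 6 has one home in col 5: r5c5, so r5c5=6.
Step 12. [r7c3∈{2,3,6,8}] r7c3 is the only open cell in col 3 admitting 6, so r7c3=6.
Step 13. [r9c1∈{5,7,9}] col 1 places 9 nowhere but r9c1, so r9c1=9.
Step 14. [r9c9∈{5}] r9c9 has the single candidate 5 ⇒ r9c9=5.
Step 15. [r1c9∈{8}] r1c9 is down to just 8. So r1c9=8.
Step 16. [r9c2∈{7}] r9c2 has the single candidate 7. So r9c2=7.
Step 17. [r2c6∈{5}] only 5 remains possible at r2c6, so r2c6=5.
Step 18. [r6c2∈{1,2,6,8}] in row 6, 6 fits only at r6c2. So r6c2=6.
Step 19. [r4c2∈{1,2,8}] r4c2 is the only open cell in col 2 admitting 1. So r4c2=1.
Step 20. [r6c6∈{1,2,8}] r6c6 is the only open cell in row 6 admitting 1. So r6c6=1.
Step 21. [r2c7∈{7}] r2c7's peers cover all but 7. So r2c7=7.
Step 22. [r2c1∈{2}] r2c1 is down to just 2, so r2c1=2.
Step 23. [r6c1∈{8}] r6c1 has the single candidate 8, so r6c1=8.
Step 24. [r8c7∈{3,8,9}] 8 has one home in col 7: r8c7 ⇒ r8c7=8.
Step 25. [r7c8∈{3}] nothing but 3 survives at r7c8 ⇒ r7c8=3.
Step 26. [r7c1∈{5}] r7c1 has the single candidate 5. So r7c1=5.
Step 27. [r6c9∈{2,9}] across row 6, 2 lands solely at r6c9. So r6c9=2.
Step 28. [r8c2∈{2}] r8c2's peers cover all but 2 ⇒ r8c2=2.
Step 29. [r5c3∈{2,3}] 2 has one home in col 3: r5c3. So r5c3=2.
Step 30. [r3c2∈{5,8}] in col 2, 5 fits only at r3c2 ⇒ r3c2=5.
Step 31. [r4c8∈{8}] nothing but 8 survives at r4c8, so r4c8=8.
Step 32. [r1c7∈{5}] r1c7 is down to just 5 ⇒ r1c7=5.
Step 33. [r2c8∈{1}] r2c8 has the single candidate 1, so r2c8=1.
Step 34. [r8c5∈{5}] only 5 remains possible at r8c5, so r8c5=5.
Step 35. [r3c6∈{6}] only 6 remains possible at r3c6 ⇒ r3c6=6.
Step 36. [r4c9∈{3}] only 3 remains possible at r4c9, so r4c9=3.
Step 37. [r5c1∈{3}] r5c1 is down to just 3, so r5c1=3.
Step 38. [r8c9∈{9}] nothing but 9 survives at r8c9, so r8c9=9.
Step 39. [r4c6∈{2}] nothing but 2 survives at r4c6. So r4c6=2.
Step 40. [r3c8∈{2}] r3c8 is down to just 2. So r3c8=2.
Step 41. [r3c1∈{7}] r3c1 has the single candidate 7 ⇒ r3c1=7.
Step 42. [r1c3∈{1}] nothing but 1 survives at r1c3. So r1c3=1.
Step 43. [r7c2∈{8}] only 8 remains possible at r7c2 ⇒ r7c2=8.
Step 44. [r3c3∈{8}] only 8 remains possible at r3c3, so r3c3=8.
Step 45. [r7c5∈{2}] r7c5 is down to just 2 ⇒ r7c5=2.
Step 46. [r3c4∈{9}] r3c4 is down to just 9 ⇒ r3c4=9.
Step 47. [r5c6∈{8}] r5c6 has the single candidate 8 ⇒ r5c6=8.
Step 48. [r3c7∈{3}] nothing but 3 survives at r3c7. So r3c7=3.
Step 49. [r7c4∈{7}] only 7 remains possible at r7c4. So r7c4=7.
Step 50. [r8c3∈{3}] r8c3's peers cover all but 3. So r8c3=3.
Step 51. [r9c4∈{1}] r9c4 has the single candidate 1. So r9c4=1.
Step 52. [r6c7∈{9}] nothing but 9 survives at r6c7, so r6c7=9.

Answer: 6 4 1 2 3 7 5 9 8 / 2 3 9 8 4 5 7 1 6 / 7 5 8 9 1 6 3 2 4 / 4 1 7 5 9 2 6 8 3 / 3 9 2 4 6 8 1 5 7 / 8 6 5 3 7 1 9 4 2 / 5 8 6 7 2 9 4 3 1 / 1 2 3 6 5 4 8 7 9 / 9 7 4 1 8 3 2 6 5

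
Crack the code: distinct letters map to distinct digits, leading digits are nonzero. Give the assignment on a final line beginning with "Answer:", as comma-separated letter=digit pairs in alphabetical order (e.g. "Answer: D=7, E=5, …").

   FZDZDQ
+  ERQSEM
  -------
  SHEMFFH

Step 1. [col 1: Q + M ≡ H (mod 10)] Q=4 is one option consistent with column 1 (Q + M ≡ H (mod 10), carry-in 0) — take it ⇒ Q=4.
Step 2. [col 1: Q + M ≡ H (mod 10)] no forcing yet in column 1 (carry-in 0); M=2 is free and consistent — try it ⇒ M=2.
Step 3. [S] S is the leading digit of a 7-digit sum of two 6-digit numbers; the final carry is exactly 1 ⇒ S=1.
Step 4. [col 1: Q + M ≡ H (mod 10)] column 1: given Q=4, M=2, carry-in 0, and digits 1,2,4 already taken and all letters distinct, Q+M≡H (mod 10) forces H=6, so H=6.
Step 5. [col 2: D + E ≡ F (mod 10)] no forcing yet in column 2 (carry-in 0); E=9 is free and consistent — try it ⇒ E=9.
Step 6. [col 2: D + E ≡ F (mod 10)] column 2 reads D+E+carry(0)=F with E=9; with digits 1,2,4,6,9 already taken and all letters distinct, the only value for D is 8. So D=8.
Step 7. [col 2: D + E ≡ F (mod 10)] column 2 reads D+E+carry(0)=F with D=8, E=9; with digits 1,2,4,6,8,9 already taken and all letters distinct, the only value for F is 7. So F=7.
Step 8. [col 3: Z + S ≡ F (mod 10)] from column 3 (S=1, F=7, carry-in 1, digits 1,2,4,6,7,8,9 already taken and all letters distinct): Z must equal 5. So Z=5.
Step 9. [col 5: Z + R ≡ E (mod 10)] in column 5 we have Z+R≡E with carry-in 1; given Z=5, E=9 and digits 1,2,4,5,6,7,8,9 already taken and all letters distinct, that pins R to 3. So R=3.

Answer: D=8, E=9, F=7, H=6, M=2, Q=4, R=3, S=1, Z=5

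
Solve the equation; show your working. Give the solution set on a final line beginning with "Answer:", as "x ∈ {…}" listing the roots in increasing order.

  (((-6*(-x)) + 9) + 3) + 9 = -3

Step 1. [(((-6*(-x)) + 9) + 3) + 9 = -3] subtract 9: x sits inside (… + 9). So sub: ((-6*(-x)) + 9) + 3 = -12.
Step 2. [((-6*(-x)) + 9) + 3 = -12] 3 comes off first (subtract 3). So sub: (-6*(-x)) + 9 = -15.
Step 3. [(-6*(-x)) + 9 = -15] subtract 9: x sits inside (… + 9), so sub: -6*(-x) = -24.
Step 4. [-6*(-x) = -24] leading coefficient -6: divide by -6, so div: -x = 4.
Step 5. [-x = 4] leading − — multiply by −1, so neg: x = -4.

Answer: x ∈ {-4}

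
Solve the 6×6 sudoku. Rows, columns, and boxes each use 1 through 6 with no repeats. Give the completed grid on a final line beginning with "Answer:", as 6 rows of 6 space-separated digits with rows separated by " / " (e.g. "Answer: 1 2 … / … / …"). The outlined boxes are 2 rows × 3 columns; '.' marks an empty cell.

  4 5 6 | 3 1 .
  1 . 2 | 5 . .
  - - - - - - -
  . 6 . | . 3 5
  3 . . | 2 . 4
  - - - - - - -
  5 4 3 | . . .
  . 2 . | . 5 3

Step 1. [r5c6∈{1,2,6}] in col 6, 1 fits only at r5c6, so r5c6=1.
Step 2. [r5c4∈{6}] nothing but 6 survives at r5c4. So r5c4=6.
Step 3. [r4c2∈{1}] r4c2 is down to just 1 ⇒ r4c2=1.
Step 4. [r4c5∈{6}] r4c5 has the single candidate 6. So r4c5=6.
Step 5. [r2c6∈{6}] r2c6's peers cover all but 6 ⇒ r2c6=6.
Step 6. [r6c4∈{4}] r6c4 has the single candidate 4 ⇒ r6c4=4.
Step 7. [r6c3∈{1}] r6c3 is down to just 1 ⇒ r6c3=1.
Step 8. [r3c4∈{1}] r3c4's peers cover all but 1, so r3c4=1.
Step 9. [r2c5∈{4}] r2c5 has the single candidate 4. So r2c5=4.
Step 10. [r6c1∈{6}] r6c1 has the single candidate 6. So r6c1=6.
Step 11. [r3c1∈{2}] r3c1 has the single candidate 2, so r3c1=2.
Step 12. [r3c3∈{4}] nothing but 4 survives at r3c3. So r3c3=4.
Step 13. [r1c6∈{2}] r1c6's peers cover all but 2. So r1c6=2.
Step 14. [r5c5∈{2}] nothing but 2 survives at r5c5. So r5c5=2.
Step 15. [r4c3∈{5}] r4c3's peers cover all but 5. So r4c3=5.
Step 16. [r2c2∈{3}] r2c2 is down to just 3 ⇒ r2c2=3.

Answer: 4 5 6 3 1 2 / 1 3 2 5 4 6 / 2 6 4 1 3 5 / 3 1 5 2 6 4 / 5 4 3 6 2 1 / 6 2 1 4 5 3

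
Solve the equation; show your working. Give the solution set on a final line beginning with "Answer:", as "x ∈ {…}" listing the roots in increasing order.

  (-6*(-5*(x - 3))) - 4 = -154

Step 1. [(-6*(-5*(x - 3))) - 4 = -154] 4 comes off first (add 4). So sub: -6*(-5*(x - 3)) = -150.
Step 2. [-6*(-5*(x - 3)) = -150] LHS = -6·(…); ÷-6 both sides ⇒ div: -5*(x - 3) = 25.
Step 3. [-5*(x - 3) = 25] divide by the outer -5. So div: x - 3 = -5.
Step 4. [x - 3 = -5] -3 is outermost — add 3 both sides. So sub: x = -2.

Answer: x ∈ {-2}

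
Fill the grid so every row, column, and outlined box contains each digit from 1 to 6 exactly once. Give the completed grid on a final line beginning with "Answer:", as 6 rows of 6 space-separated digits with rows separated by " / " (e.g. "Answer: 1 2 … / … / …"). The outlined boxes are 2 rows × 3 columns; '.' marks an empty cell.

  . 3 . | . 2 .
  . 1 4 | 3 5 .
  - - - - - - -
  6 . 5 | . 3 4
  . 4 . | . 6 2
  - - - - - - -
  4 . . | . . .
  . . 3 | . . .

Step 1. [r5c3∈{1,2,6}] 2 has one home in col 3: r5c3. So r5c3=2.
Step 2. [r6c1∈{1,5}] 1 has one home in box 5: r6c1, so r6c1=1.
Step 3. [r2c6∈{6}] only 6 remains possible at r2c6, so r2c6=6.
Step 4. [r6c6∈{5}] r6c6 has the single candidate 5. So r6c6=5.
Step 5. [r3c4∈{1}] r3c4's peers cover all but 1, so r3c4=1.
Step 6. [r6c2∈{6}] nothing but 6 survives at r6c2, so r6c2=6.
Step 7. [r6c5∈{4}] nothing but 4 survives at r6c5. So r6c5=4.
Step 8. [r1c6∈{1}] r1c6 has the single candidate 1 ⇒ r1c6=1.
Step 9. [r5c6∈{3}] only 3 remains possible at r5c6 ⇒ r5c6=3.
Step 10. [r1c4∈{4}] r1c4 is down to just 4, so r1c4=4.
Step 11. [r5c5∈{1}] nothing but 1 survives at r5c5 ⇒ r5c5=1.
Step 12. [r6c4∈{2}] r6c4's peers cover all but 2. So r6c4=2.
Step 13. [r4c3∈{1}] r4c3 is down to just 1 ⇒ r4c3=1.
Step 14. [r5c4∈{6}] only 6 remains possible at r5c4 ⇒ r5c4=6.
Step 15. [r2c1∈{2}] nothing but 2 survives at r2c1. So r2c1=2.
Step 16. [r1c1∈{5}] only 5 remains possible at r1c1, so r1c1=5.
Step 17. [r3c2∈{2}] only 2 remains possible at r3c2, so r3c2=2.
Step 18. [r4c4∈{5}] nothing but 5 survives at r4c4. So r4c4=5.
Step 19. [r5c2∈{5}] r5c2 has the single candidate 5. So r5c2=5.
Step 20. [r4c1∈{3}] r4c1 is down to just 3 ⇒ r4c1=3.
Step 21. [r1c3∈{6}] r1c3 has the single candidate 6. So r1c3=6.

Answer: 5 3 6 4 2 1 / 2 1 4 3 5 6 / 6 2 5 1 3 4 / 3 4 1 5 6 2 / 4 5 2 6 1 3 / 1 6 3 2 4 5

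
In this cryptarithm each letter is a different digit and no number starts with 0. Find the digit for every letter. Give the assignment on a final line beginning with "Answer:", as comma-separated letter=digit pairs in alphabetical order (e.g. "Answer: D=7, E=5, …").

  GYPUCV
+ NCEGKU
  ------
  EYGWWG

Step 1. [col 1: V + U ≡ G (mod 10)] several values work for G in column 1 (V + U ≡ G (mod 10), carry-in 0); try G=3 ⇒ G=3.
Step 2. [col 1: V + U ≡ G (mod 10)] V=1 is one option consistent with column 1 (V + U ≡ G (mod 10), carry-in 0) — take it ⇒ V=1.
Step 3. [col 1: V + U ≡ G (mod 10)] column 1 reads V+U+carry(0)=G with V=1, G=3; with digits 1,3 already taken and all letters distinct, the only value for U is 2 ⇒ U=2.
Step 4. [col 2: C + K ≡ W (mod 10)] no forcing yet in column 2 (carry-in 0); C=9 is free and consistent — try it, so C=9.
Step 5. [col 2: C + K ≡ W (mod 10)] several values work for K in column 2 (C + K ≡ W (mod 10), carry-in 0); try K=7. So K=7.
Step 6. [col 2: C + K ≡ W (mod 10)] column 2: given C=9, K=7, carry-in 0, and digits 1,2,3,7,9 already taken and all letters distinct, C+K≡W (mod 10) forces W=6. So W=6.
Step 7. [col 4: P + E ≡ G (mod 10)] column 4 (P + E ≡ G (mod 10), carry-in 0) doesn't pin P yet; pick P=5 and continue, so P=5.
Step 8. [col 4: P + E ≡ G (mod 10)] from column 4 (P=5, G=3, carry-in 0, digits 1,2,3,5,6,7,9 already taken and all letters distinct): E must equal 8. So E=8.
Step 9. [col 5: Y + C ≡ Y (mod 10)] Y=0 is one option consistent with column 5 (Y + C ≡ Y (mod 10), carry-in 1) — take it ⇒ Y=0.
Step 10. [col 6: G + N ≡ E (mod 10)] column 6 reads G+N+carry(1)=E with G=3, E=8; with digits 0,1,2,3,5,6,7,8,9 already taken and all letters distinct, the only value for N is 4, so N=4.

Answer: C=9, E=8, G=3, K=7, N=4, P=5, U=2, V=1, W=6, Y=0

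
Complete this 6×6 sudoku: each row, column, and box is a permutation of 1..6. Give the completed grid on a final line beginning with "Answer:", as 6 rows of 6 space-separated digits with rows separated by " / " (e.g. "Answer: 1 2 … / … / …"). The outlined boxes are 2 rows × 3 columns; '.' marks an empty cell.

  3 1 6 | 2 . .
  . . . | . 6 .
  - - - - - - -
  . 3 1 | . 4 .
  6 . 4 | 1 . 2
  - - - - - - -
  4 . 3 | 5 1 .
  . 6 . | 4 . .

Step 1. [r5c2∈{2}] nothing but 2 survives at r5c2. So r5c2=2.
Step 2. [r2c6∈{1,3,4,5}] 1 has one home in row 2: r2c6, so r2c6=1.
Step 3. [r4c2∈{5}] nothing but 5 survives at r4c2, so r4c2=5.
Step 4. [r2c3∈{2,5}] col 3 places 2 nowhere but r2c3, so r2c3=2.
Step 5. [r3c6∈{5,6}] across row 3, 5 lands solely at r3c6. So r3c6=5.
Step 6. [r4c5∈{3}] r4c5 is down to just 3 ⇒ r4c5=3.
Step 7. [r6c3∈{5}] only 5 remains possible at r6c3, so r6c3=5.
Step 8. [r6c6∈{3}] r6c6's peers cover all but 3, so r6c6=3.
Step 9. [r5c6∈{6}] only 6 remains possible at r5c6 ⇒ r5c6=6.
Step 10. [r2c2∈{4}] r2c2 is down to just 4 ⇒ r2c2=4.
Step 11. [r3c4∈{6}] only 6 remains possible at r3c4. So r3c4=6.
Step 12. [r1c6∈{4}] r1c6 has the single candidate 4, so r1c6=4.
Step 13. [r3c1∈{2}] nothing but 2 survives at r3c1. So r3c1=2.
Step 14. [r1c5∈{5}] only 5 remains possible at r1c5 ⇒ r1c5=5.
Step 15. [r2c4∈{3}] r2c4 is down to just 3 ⇒ r2c4=3.
Step 16. [r6c1∈{1}] r6c1's peers cover all but 1. So r6c1=1.
Step 17. [r2c1∈{5}] r2c1 is down to just 5, so r2c1=5.
Step 18. [r6c5∈{2}] only 2 remains possible at r6c5 ⇒ r6c5=2.

Answer: 3 1 6 2 5 4 / 5 4 2 3 6 1 / 2 3 1 6 4 5 / 6 5 4 1 3 2 / 4 2 3 5 1 6 / 1 6 5 4 2 3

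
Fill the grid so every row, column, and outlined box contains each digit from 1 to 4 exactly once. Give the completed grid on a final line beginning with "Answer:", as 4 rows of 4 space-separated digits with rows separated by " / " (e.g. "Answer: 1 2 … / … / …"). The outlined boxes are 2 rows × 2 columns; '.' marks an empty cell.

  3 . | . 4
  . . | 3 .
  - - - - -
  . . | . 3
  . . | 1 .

Step 1. [r1c2∈{1,2}] 1 has one home in row 1: r1c2 ⇒ r1c2=1.
Step 2. [r4c4∈{2}] only 2 remains possible at r4c4 ⇒ r4c4=2.
Step 3. [r4c1∈{4}] r4c1 has the single candidate 4, so r4c1=4.
Step 4. [r2c1∈{2}] only 2 remains possible at r2c1 ⇒ r2c1=2.
Step 5. [r3c3∈{4}] nothing but 4 survives at r3c3. So r3c3=4.
Step 6. [r3c1∈{1}] only 1 remains possible at r3c1. So r3c1=1.
Step 7. [r2c2∈{4}] r2c2 is down to just 4. So r2c2=4.
Step 8. [r4c2∈{3}] r4c2's peers cover all but 3 ⇒ r4c2=3.
Step 9. [r3c2∈{2}] r3c2's peers cover all but 2. So r3c2=2.
Step 10. [r1c3∈{2}] r1c3 has the single candidate 2 ⇒ r1c3=2.
Step 11. [r2c4∈{1}] nothing but 1 survives at r2c4 ⇒ r2c4=1.

Answer: 3 1 2 4 / 2 4 3 1 / 1 2 4 3 / 4 3 1 2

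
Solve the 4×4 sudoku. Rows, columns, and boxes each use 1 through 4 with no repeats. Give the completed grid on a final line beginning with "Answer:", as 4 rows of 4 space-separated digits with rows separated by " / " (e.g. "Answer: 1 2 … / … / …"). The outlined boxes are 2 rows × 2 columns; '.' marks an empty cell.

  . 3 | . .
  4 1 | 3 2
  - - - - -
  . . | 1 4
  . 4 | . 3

Step 1. [r1c1∈{2}] r1c1 has the single candidate 2 ⇒ r1c1=2.
Step 2. [r3c1∈{3}] only 3 remains possible at r3c1, so r3c1=3.
Step 3. [r3c2∈{2}] nothing but 2 survives at r3c2 ⇒ r3c2=2.
Step 4. [r1c4∈{1}] r1c4 has the single candidate 1. So r1c4=1.
Step 5. [r1c3∈{4}] r1c3's peers cover all but 4. So r1c3=4.
Step 6. [r4c1∈{1}] nothing but 1 survives at r4c1 ⇒ r4c1=1.
Step 7. [r4c3∈{2}] r4c3 is down to just 2 ⇒ r4c3=2.

Answer: 2 3 4 1 / 4 1 3 2 / 3 2 1 4 / 1 4 2 3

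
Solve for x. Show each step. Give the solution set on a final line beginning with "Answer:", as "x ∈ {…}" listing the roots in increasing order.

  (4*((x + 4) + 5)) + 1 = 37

Step 1. [(4*((x + 4) + 5)) + 1 = 37] the outer +1 inverts by subtracting 1 ⇒ sub: 4*((x + 4) + 5) = 36.
Step 2. [4*((x + 4) + 5) = 36] leading coefficient 4: divide by 4, so div: (x + 4) + 5 = 9.
Step 3. [(x + 4) + 5 = 9] +5 is outermost — subtract 5 both sides, so sub: x + 4 = 4.
Step 4. [x + 4 = 4] 4 comes off first (subtract 4). So sub: x = 0.

Answer: x ∈ {0}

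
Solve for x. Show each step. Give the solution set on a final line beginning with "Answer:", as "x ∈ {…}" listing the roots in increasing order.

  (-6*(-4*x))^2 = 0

Step 1. [(-6*(-4*x))^2 = 0] LHS squared, RHS 0 ≥ 0: apply √ (±), so sqrt: -6*(-4*x) = 0.
Step 2. [-6*(-4*x) = 0] leading coefficient -6: divide by -6 ⇒ div: -4*x = 0.
Step 3. [-4*x = 0] -4 out front; divide by -4. So div: x = 0.

Answer: x ∈ {0}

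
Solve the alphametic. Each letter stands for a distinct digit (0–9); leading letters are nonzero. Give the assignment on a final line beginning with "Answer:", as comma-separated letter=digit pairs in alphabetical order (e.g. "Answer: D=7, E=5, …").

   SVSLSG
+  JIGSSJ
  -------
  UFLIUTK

Step 1. [col 1: G + J ≡ K (mod 10)] several values work for K in column 1 (G + J ≡ K (mod 10), carry-in 0); try K=3, so K=3.
Step 2. [col 1: G + J ≡ K (mod 10)] several values work for G in column 1 (G + J ≡ K (mod 10), carry-in 0); try G=5. So G=5.
Step 3. [col 1: G + J ≡ K (mod 10)] from column 1 (G=5, K=3, carry-in 0, digits 3,5 already taken and all letters distinct): J must equal 8 ⇒ J=8.
Step 4. [U] adding two 6-digit numbers gives at most 6+1 digits, and here it does — U is that final carry and must be 1 ⇒ U=1.
Step 5. [col 2: S + S ≡ T (mod 10)] from column 2 (nothing yet, carry-in 1, digits 1,3,5,8 already taken and all letters distinct): T must equal 9, so T=9.
Step 6. [col 2: S + S ≡ T (mod 10)] in column 2 we have S+S≡T with carry-in 1; given T=9 and digits 1,3,5,8,9 already taken and all letters distinct, that pins S to 4 ⇒ S=4.
Step 7. [col 3: L + S ≡ U (mod 10)] column 3 reads L+S+carry(0)=U with S=4, U=1; with digits 1,3,4,5,8,9 already taken and all letters distinct, the only value for L is 7 ⇒ L=7.
Step 8. [col 4: S + G ≡ I (mod 10)] column 4 reads S+G+carry(1)=I with S=4, G=5; with digits 1,3,4,5,7,8,9 already taken and all letters distinct, the only value for I is 0, so I=0.
Step 9. [col 5: V + I ≡ L (mod 10)] column 5 reads V+I+carry(1)=L with I=0, L=7; with digits 0,1,3,4,5,7,8,9 already taken and all letters distinct, the only value for V is 6. So V=6.
Step 10. [col 6: S + J ≡ F (mod 10)] in column 6 we have S+J≡F with carry-in 0; given S=4, J=8 and digits 0,1,3,4,5,6,7,8,9 already taken and all letters distinct, that pins F to 2. So F=2.

Answer: F=2, G=5, I=0, J=8, K=3, L=7, S=4, T=9, U=1, V=6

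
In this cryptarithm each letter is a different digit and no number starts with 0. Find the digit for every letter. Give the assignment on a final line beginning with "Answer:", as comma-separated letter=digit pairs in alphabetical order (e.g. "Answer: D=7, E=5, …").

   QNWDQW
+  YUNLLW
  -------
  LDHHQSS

Step 1. [col 1: W + W ≡ S (mod 10)] column 1 (W + W ≡ S (mod 10), carry-in 0) doesn't pin S yet; pick S=6 and continue ⇒ S=6.
Step 2. [col 1: W + W ≡ S (mod 10)] several values work for W in column 1 (W + W ≡ S (mod 10), carry-in 0); try W=3. So W=3.
Step 3. [col 2: Q + L ≡ S (mod 10)] several values work for L in column 2 (Q + L ≡ S (mod 10), carry-in 0); try L=1. So L=1.
Step 4. [col 2: Q + L ≡ S (mod 10)] column 2 reads Q+L+carry(0)=S with L=1, S=6; with digits 1,3,6 already taken and all letters distinct, the only value for Q is 5 ⇒ Q=5.
Step 5. [col 3: D + L ≡ Q (mod 10)] column 3: given L=1, Q=5, carry-in 0, and digits 1,3,5,6 already taken and all letters distinct, D+L≡Q (mod 10) forces D=4. So D=4.
Step 6. [col 4: W + N ≡ H (mod 10)] no forcing yet in column 4 (carry-in 0); H=0 is free and consistent — try it ⇒ H=0.
Step 7. [col 4: W + N ≡ H (mod 10)] from column 4 (W=3, H=0, carry-in 0, digits 0,1,3,4,5,6 already taken and all letters distinct): N must equal 7. So N=7.
Step 8. [col 5: N + U ≡ H (mod 10)] column 5 reads N+U+carry(1)=H with N=7, H=0; with digits 0,1,3,4,5,6,7 already taken and all letters distinct, the only value for U is 2, so U=2.
Step 9. [col 6: Q + Y ≡ D (mod 10)] column 6 reads Q+Y+carry(1)=D with Q=5, D=4; with digits 0,1,2,3,4,5,6,7 already taken and all letters distinct, the only value for Y is 8. So Y=8.

Answer: D=4, H=0, L=1, N=7, Q=5, S=6, U=2, W=3, Y=8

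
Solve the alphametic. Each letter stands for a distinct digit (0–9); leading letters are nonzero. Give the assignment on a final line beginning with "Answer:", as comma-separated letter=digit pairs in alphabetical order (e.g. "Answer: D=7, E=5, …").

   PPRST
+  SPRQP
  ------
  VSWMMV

Step 1. [col 1: T + P ≡ V (mod 10)] several values work for V in column 1 (T + P ≡ V (mod 10), carry-in 0); try V=1. So V=1.
Step 2. [col 1: T + P ≡ V (mod 10)] column 1 (T + P ≡ V (mod 10), carry-in 0) doesn't pin T yet; pick T=2 and continue, so T=2.
Step 3. [col 1: T + P ≡ V (mod 10)] column 1: given T=2, V=1, carry-in 0, and digits 1,2 already taken and all letters distinct, T+P≡V (mod 10) forces P=9. So P=9.
Step 4. [col 2: S + Q ≡ M (mod 10)] several values work for S in column 2 (S + Q ≡ M (mod 10), carry-in 1); try S=5 ⇒ S=5.
Step 5. [col 2: S + Q ≡ M (mod 10)] several values work for M in column 2 (S + Q ≡ M (mod 10), carry-in 1); try M=6. So M=6.
Step 6. [col 2: S + Q ≡ M (mod 10)] in column 2 we have S+Q≡M with carry-in 1; given S=5, M=6 and digits 1,2,5,6,9 already taken and all letters distinct, that pins Q to 0. So Q=0.
Step 7. [col 3: R + R ≡ M (mod 10)] R=3 is one option consistent with column 3 (R + R ≡ M (mod 10), carry-in 0) — take it, so R=3.
Step 8. [col 4: P + P ≡ W (mod 10)] column 4: given P=9, carry-in 0, and digits 0,1,2,3,5,6,9 already taken and all letters distinct, P+P≡W (mod 10) forces W=8 ⇒ W=8.

Answer: M=6, P=9, Q=0, R=3, S=5, T=2, V=1, W=8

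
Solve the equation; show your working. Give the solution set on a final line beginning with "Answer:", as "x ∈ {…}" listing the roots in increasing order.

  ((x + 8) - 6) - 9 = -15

Step 1. [((x + 8) - 6) - 9 = -15] add 9: x sits inside (… - 9) ⇒ sub: (x + 8) - 6 = -6.
Step 2. [(x + 8) - 6 = -6] -6 is outermost — add 6 both sides. So sub: x + 8 = 0.
Step 3. [x + 8 = 0] the outer +8 inverts by subtracting 8, so sub: x = -8.

Answer: x ∈ {-8}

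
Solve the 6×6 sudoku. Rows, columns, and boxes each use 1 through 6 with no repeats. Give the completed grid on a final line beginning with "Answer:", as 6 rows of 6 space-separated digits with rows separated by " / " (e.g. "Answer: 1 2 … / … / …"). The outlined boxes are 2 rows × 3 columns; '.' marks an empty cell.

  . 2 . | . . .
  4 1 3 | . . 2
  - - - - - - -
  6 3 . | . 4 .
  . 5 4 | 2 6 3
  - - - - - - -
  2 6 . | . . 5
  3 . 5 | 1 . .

Step 1. [r2c5∈{5}] r2c5 has the single candidate 5. So r2c5=5.
Step 2. [r5c4∈{3,4}] across row 5, 4 lands solely at r5c4, so r5c4=4.
Step 3. [r2c4∈{6}] r2c4's peers cover all but 6 ⇒ r2c4=6.
Step 4. [r3c6∈{1}] r3c6's peers cover all but 1, so r3c6=1.
Step 5. [r1c4∈{3}] r1c4's peers cover all but 3, so r1c4=3.
Step 6. [r6c6∈{6}] r6c6 is down to just 6, so r6c6=6.
Step 7. [r1c1∈{5}] r1c1 is down to just 5, so r1c1=5.
Step 8. [r1c6∈{4}] r1c6 is down to just 4. So r1c6=4.
Step 9. [r4c1∈{1}] r4c1's peers cover all but 1. So r4c1=1.
Step 10. [r6c2∈{4}] r6c2's peers cover all but 4. So r6c2=4.
Step 11. [r3c4∈{5}] nothing but 5 survives at r3c4, so r3c4=5.
Step 12. [r1c3∈{6}] nothing but 6 survives at r1c3, so r1c3=6.
Step 13. [r5c3∈{1}] r5c3's peers cover all but 1. So r5c3=1.
Step 14. [r1c5∈{1}] r1c5 is down to just 1. So r1c5=1.
Step 15. [r3c3∈{2}] r3c3 is down to just 2. So r3c3=2.
Step 16. [r5c5∈{3}] r5c5 has the single candidate 3 ⇒ r5c5=3.
Step 17. [r6c5∈{2}] r6c5's peers cover all but 2 ⇒ r6c5=2.

Answer: 5 2 6 3 1 4 / 4 1 3 6 5 2 / 6 3 2 5 4 1 / 1 5 4 2 6 3 / 2 6 1 4 3 5 / 3 4 5 1 2 6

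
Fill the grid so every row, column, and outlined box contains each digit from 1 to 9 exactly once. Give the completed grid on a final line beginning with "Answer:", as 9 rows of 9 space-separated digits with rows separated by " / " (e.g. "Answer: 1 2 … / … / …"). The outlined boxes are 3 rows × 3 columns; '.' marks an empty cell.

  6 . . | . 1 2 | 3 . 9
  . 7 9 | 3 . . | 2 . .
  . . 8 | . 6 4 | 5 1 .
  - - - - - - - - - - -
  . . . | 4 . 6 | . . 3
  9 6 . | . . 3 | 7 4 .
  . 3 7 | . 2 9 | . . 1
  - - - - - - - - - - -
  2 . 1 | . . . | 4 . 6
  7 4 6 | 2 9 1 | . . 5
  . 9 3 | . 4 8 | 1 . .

Step 1. [r1c2∈{5}] r1c2's peers cover all but 5. So r1c2=5.
Step 2. [r7c6∈{5,7}] col 6 places 7 nowhere but r7c6. So r7c6=7.
Step 3. [r8c7∈{8}] nothing but 8 survives at r8c7 ⇒ r8c7=8.
Step 4. [r7c4∈{5}] r7c4 is down to just 5, so r7c4=5.
Step 5. [r6c4∈{8}] r6c4's peers cover all but 8 ⇒ r6c4=8.
Step 6. [r1c8∈{7,8}] across row 1, 8 lands solely at r1c8 ⇒ r1c8=8.
Step 7. [r4c2∈{1,2,8}] 1 has one home in col 2: r4c2. So r4c2=1.
Step 8. [r5c5∈{5}] r5c5 is down to just 5 ⇒ r5c5=5.
Step 9. [r4c3∈{2,5}] col 3 places 5 nowhere but r4c3. So r4c3=5.
Step 10. [r4c8∈{2,9}] in row 4, 2 fits only at r4c8 ⇒ r4c8=2.
Step 11. [r3c9∈{7}] nothing but 7 survives at r3c9. So r3c9=7.
Step 12. [r7c5∈{3}] r7c5 is down to just 3, so r7c5=3.
Step 13. [r6c8∈{5,6}] in row 6, 5 fits only at r6c8, so r6c8=5.
Step 14. [r1c3∈{4}] only 4 remains possible at r1c3, so r1c3=4.
Step 15. [r5c9∈{8}] r5c9 has the single candidate 8. So r5c9=8.
Step 16. [r2c8∈{6}] r2c8's peers cover all but 6. So r2c8=6.
Step 17. [r8c8∈{3}] r8c8's peers cover all but 3, so r8c8=3.
Step 18. [r3c4∈{9}] r3c4 is down to just 9. So r3c4=9.
Step 19. [r1c4∈{7}] r1c4's peers cover all but 7, so r1c4=7.
Step 20. [r5c3∈{2}] r5c3 has the single candidate 2. So r5c3=2.
Step 21. [r9c8∈{7}] r9c8 has the single candidate 7 ⇒ r9c8=7.
Step 22. [r3c2∈{2}] r3c2's peers cover all but 2 ⇒ r3c2=2.
Step 23. [r3c1∈{3}] nothing but 3 survives at r3c1. So r3c1=3.
Step 24. [r4c1∈{8}] r4c1's peers cover all but 8, so r4c1=8.
Step 25. [r9c9∈{2}] only 2 remains possible at r9c9. So r9c9=2.
Step 26. [r4c7∈{9}] nothing but 9 survives at r4c7, so r4c7=9.
Step 27. [r9c1∈{5}] only 5 remains possible at r9c1 ⇒ r9c1=5.
Step 28. [r9c4∈{6}] r9c4 is down to just 6. So r9c4=6.
Step 29. [r2c5∈{8}] only 8 remains possible at r2c5. So r2c5=8.
Step 30. [r7c8∈{9}] r7c8's peers cover all but 9, so r7c8=9.
Step 31. [r4c5∈{7}] nothing but 7 survives at r4c5 ⇒ r4c5=7.
Step 32. [r2c1∈{1}] nothing but 1 survives at r2c1, so r2c1=1.
Step 33. [r7c2∈{8}] r7c2 has the single candidate 8. So r7c2=8.
Step 34. [r6c7∈{6}] r6c7's peers cover all but 6, so r6c7=6.
Step 35. [r2c9∈{4}] r2c9's peers cover all but 4, so r2c9=4.
Step 36. [r5c4∈{1}] r5c4 is down to just 1. So r5c4=1.
Step 37. [r6c1∈{4}] r6c1 is down to just 4. So r6c1=4.
Step 38. [r2c6∈{5}] r2c6 has the single candidate 5 ⇒ r2c6=5.

Answer: 6 5 4 7 1 2 3 8 9 / 1 7 9 3 8 5 2 6 4 / 3 2 8 9 6 4 5 1 7 / 8 1 5 4 7 6 9 2 3 / 9 6 2 1 5 3 7 4 8 / 4 3 7 8 2 9 6 5 1 / 2 8 1 5 3 7 4 9 6 / 7 4 6 2 9 1 8 3 5 / 5 9 3 6 4 8 1 7 2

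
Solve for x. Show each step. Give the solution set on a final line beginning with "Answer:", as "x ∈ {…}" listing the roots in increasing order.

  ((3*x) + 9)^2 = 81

Step 1. [((3*x) + 9)^2 = 81] 81 ≥ 0, LHS is (·)² — take ±√. So sqrt: (3*x) + 9 = 9 or -9.
Step 2. [(3*x) + 9 = 9 or -9] 9 comes off first (subtract 9), so sub: 3*x = 0 or -18.
Step 3. [3*x = 0 or -18] leading coefficient 3: divide by 3. So div: x = 0 or -6.

Answer: x ∈ {-6, 0}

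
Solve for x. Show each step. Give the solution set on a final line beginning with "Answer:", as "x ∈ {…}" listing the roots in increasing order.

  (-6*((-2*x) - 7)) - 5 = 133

Step 1. [(-6*((-2*x) - 7)) - 5 = 133] the outer -5 inverts by adding 5. So sub: -6*((-2*x) - 7) = 138.
Step 2. [-6*((-2*x) - 7) = 138] divide by the outer -6, so div: (-2*x) - 7 = -23.
Step 3. [(-2*x) - 7 = -23] peel the -7: add 7 from each side ⇒ sub: -2*x = -16.
Step 4. [-2*x = -16] -2 out front; divide by -2, so div: x = 8.

Answer: x ∈ {8}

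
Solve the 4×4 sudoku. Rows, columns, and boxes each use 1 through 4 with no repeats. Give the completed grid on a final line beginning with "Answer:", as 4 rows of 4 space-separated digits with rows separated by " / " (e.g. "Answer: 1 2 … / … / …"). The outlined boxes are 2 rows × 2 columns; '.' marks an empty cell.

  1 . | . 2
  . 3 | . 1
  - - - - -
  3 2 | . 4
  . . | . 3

Step 1. [r1c2∈{4}] nothing but 4 survives at r1c2, so r1c2=4.
Step 2. [r4c3∈{1,2}] r4c3 is the only open cell in row 4 admitting 2, so r4c3=2.
Step 3. [r2c1∈{2}] r2c1 has the single candidate 2. So r2c1=2.
Step 4. [r4c1∈{4}] only 4 remains possible at r4c1, so r4c1=4.
Step 5. [r2c3∈{4}] only 4 remains possible at r2c3. So r2c3=4.
Step 6. [r4c2∈{1}] r4c2 has the single candidate 1. So r4c2=1.
Step 7. [r3c3∈{1}] r3c3's peers cover all but 1 ⇒ r3c3=1.
Step 8. [r1c3∈{3}] r1c3's peers cover all but 3. So r1c3=3.

Answer: 1 4 3 2 / 2 3 4 1 / 3 2 1 4 / 4 1 2 3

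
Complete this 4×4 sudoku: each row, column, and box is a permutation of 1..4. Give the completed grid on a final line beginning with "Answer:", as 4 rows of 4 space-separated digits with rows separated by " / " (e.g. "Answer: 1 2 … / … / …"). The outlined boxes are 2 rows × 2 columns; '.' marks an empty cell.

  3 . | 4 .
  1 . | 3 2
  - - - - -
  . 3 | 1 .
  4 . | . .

Step 1. [r3c1∈{2}] nothing but 2 survives at r3c1 ⇒ r3c1=2.
Step 2. [r1c2∈{2}] only 2 remains possible at r1c2, so r1c2=2.
Step 3. [r3c4∈{4}] r3c4's peers cover all but 4 ⇒ r3c4=4.
Step 4. [r4c3∈{2}] r4c3's peers cover all but 2. So r4c3=2.
Step 5. [r4c4∈{3}] only 3 remains possible at r4c4. So r4c4=3.
Step 6. [r4c2∈{1}] r4c2 has the single candidate 1 ⇒ r4c2=1.
Step 7. [r2c2∈{4}] r2c2 has the single candidate 4 ⇒ r2c2=4.
Step 8. [r1c4∈{1}] r1c4's peers cover all but 1 ⇒ r1c4=1.

Answer: 3 2 4 1 / 1 4 3 2 / 2 3 1 4 / 4 1 2 3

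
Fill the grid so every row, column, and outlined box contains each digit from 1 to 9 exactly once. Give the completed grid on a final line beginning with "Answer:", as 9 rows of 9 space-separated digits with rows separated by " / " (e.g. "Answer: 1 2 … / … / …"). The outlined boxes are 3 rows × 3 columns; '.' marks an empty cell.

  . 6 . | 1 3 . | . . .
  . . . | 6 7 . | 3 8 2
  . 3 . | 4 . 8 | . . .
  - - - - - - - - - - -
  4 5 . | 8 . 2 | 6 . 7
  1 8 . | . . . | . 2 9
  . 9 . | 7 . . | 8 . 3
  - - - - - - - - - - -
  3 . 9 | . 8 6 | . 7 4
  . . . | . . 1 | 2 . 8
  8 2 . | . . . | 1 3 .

Step 1. [r1c9∈{5}] only 5 remains possible at r1c9, so r1c9=5.
Step 2. [r5c3∈{3,6,7}] 7 has one home in row 5: r5c3 ⇒ r5c3=7.
Step 3. [r8c8∈{5,6,9}] across box 9, 9 lands solely at r8c8. So r8c8=9.
Step 4. [r6c8∈{1,4,5}] 5 has one home in col 8: r6c8, so r6c8=5.
Step 5. [r1c6∈{9}] only 9 remains possible at r1c6, so r1c6=9.
Step 6. [r2c6∈{5}] r2c6 has the single candidate 5, so r2c6=5.
Step 7. [r6c6∈{4}] r6c6 has the single candidate 4, so r6c6=4.
Step 8. [r3c9∈{1,6}] r3c9 is the only open cell in col 9 admitting 1. So r3c9=1.
Step 9. [r4c5∈{1,9}] across row 4, 9 lands solely at r4c5. So r4c5=9.
Step 10. [r8c4∈{3,5}] 3 has one home in row 8: r8c4 ⇒ r8c4=3.
Step 11. [r5c4∈{5}] r5c4 is down to just 5 ⇒ r5c4=5.
Step 12. [r3c7∈{7,9}] across col 7, 9 lands solely at r3c7. So r3c7=9.
Step 13. [r3c1∈{2,5,7}] 7 has one home in row 3: r3c1, so r3c1=7.
Step 14. [r8c1∈{5,6}] r8c1 is the only open cell in col 1 admitting 5 ⇒ r8c1=5.
Step 15. [r6c1∈{2,6}] across col 1, 6 lands solely at r6c1 ⇒ r6c1=6.
Step 16. [r8c5∈{4}] only 4 remains possible at r8c5 ⇒ r8c5=4.
Step 17. [r2c2∈{1,4}] r2c2 is the only open cell in col 2 admitting 4. So r2c2=4.
Step 18. [r6c3∈{2}] r6c3 is down to just 2. So r6c3=2.
Step 19. [r9c9∈{6}] r9c9 is down to just 6. So r9c9=6.
Step 20. [r5c7∈{4}] only 4 remains possible at r5c7, so r5c7=4.
Step 21. [r8c2∈{7}] r8c2's peers cover all but 7 ⇒ r8c2=7.
Step 22. [r6c5∈{1}] r6c5's peers cover all but 1 ⇒ r6c5=1.
Step 23. [r8c3∈{6}] nothing but 6 survives at r8c3. So r8c3=6.
Step 24. [r7c2∈{1}] r7c2 is down to just 1, so r7c2=1.
Step 25. [r7c7∈{5}] only 5 remains possible at r7c7 ⇒ r7c7=5.
Step 26. [r3c5∈{2}] r3c5 has the single candidate 2, so r3c5=2.
Step 27. [r1c8∈{4}] nothing but 4 survives at r1c8 ⇒ r1c8=4.
Step 28. [r3c8∈{6}] r3c8's peers cover all but 6, so r3c8=6.
Step 29. [r9c3∈{4}] r9c3 has the single candidate 4, so r9c3=4.
Step 30. [r2c3∈{1}] r2c3 has the single candidate 1 ⇒ r2c3=1.
Step 31. [r1c3∈{8}] only 8 remains possible at r1c3 ⇒ r1c3=8.
Step 32. [r7c4∈{2}] nothing but 2 survives at r7c4. So r7c4=2.
Step 33. [r9c6∈{7}] r9c6's peers cover all but 7. So r9c6=7.
Step 34. [r5c5∈{6}] only 6 remains possible at r5c5, so r5c5=6.
Step 35. [r9c4∈{9}] only 9 remains possible at r9c4 ⇒ r9c4=9.
Step 36. [r2c1∈{9}] only 9 remains possible at r2c1 ⇒ r2c1=9.
Step 37. [r4c3∈{3}] r4c3 has the single candidate 3. So r4c3=3.
Step 38. [r3c3∈{5}] r3c3 is down to just 5, so r3c3=5.
Step 39. [r5c6∈{3}] r5c6 has the single candidate 3. So r5c6=3.
Step 40. [r4c8∈{1}] only 1 remains possible at r4c8 ⇒ r4c8=1.
Step 41. [r1c1∈{2}] r1c1 has the single candidate 2 ⇒ r1c1=2.
Step 42. [r9c5∈{5}] r9c5 has the single candidate 5 ⇒ r9c5=5.
Step 43. [r1c7∈{7}] r1c7's peers cover all but 7 ⇒ r1c7=7.

Answer: 2 6 8 1 3 9 7 4 5 / 9 4 1 6 7 5 3 8 2 / 7 3 5 4 2 8 9 6 1 / 4 5 3 8 9 2 6 1 7 / 1 8 7 5 6 3 4 2 9 / 6 9 2 7 1 4 8 5 3 / 3 1 9 2 8 6 5 7 4 / 5 7 6 3 4 1 2 9 8 / 8 2 4 9 5 7 1 3 6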